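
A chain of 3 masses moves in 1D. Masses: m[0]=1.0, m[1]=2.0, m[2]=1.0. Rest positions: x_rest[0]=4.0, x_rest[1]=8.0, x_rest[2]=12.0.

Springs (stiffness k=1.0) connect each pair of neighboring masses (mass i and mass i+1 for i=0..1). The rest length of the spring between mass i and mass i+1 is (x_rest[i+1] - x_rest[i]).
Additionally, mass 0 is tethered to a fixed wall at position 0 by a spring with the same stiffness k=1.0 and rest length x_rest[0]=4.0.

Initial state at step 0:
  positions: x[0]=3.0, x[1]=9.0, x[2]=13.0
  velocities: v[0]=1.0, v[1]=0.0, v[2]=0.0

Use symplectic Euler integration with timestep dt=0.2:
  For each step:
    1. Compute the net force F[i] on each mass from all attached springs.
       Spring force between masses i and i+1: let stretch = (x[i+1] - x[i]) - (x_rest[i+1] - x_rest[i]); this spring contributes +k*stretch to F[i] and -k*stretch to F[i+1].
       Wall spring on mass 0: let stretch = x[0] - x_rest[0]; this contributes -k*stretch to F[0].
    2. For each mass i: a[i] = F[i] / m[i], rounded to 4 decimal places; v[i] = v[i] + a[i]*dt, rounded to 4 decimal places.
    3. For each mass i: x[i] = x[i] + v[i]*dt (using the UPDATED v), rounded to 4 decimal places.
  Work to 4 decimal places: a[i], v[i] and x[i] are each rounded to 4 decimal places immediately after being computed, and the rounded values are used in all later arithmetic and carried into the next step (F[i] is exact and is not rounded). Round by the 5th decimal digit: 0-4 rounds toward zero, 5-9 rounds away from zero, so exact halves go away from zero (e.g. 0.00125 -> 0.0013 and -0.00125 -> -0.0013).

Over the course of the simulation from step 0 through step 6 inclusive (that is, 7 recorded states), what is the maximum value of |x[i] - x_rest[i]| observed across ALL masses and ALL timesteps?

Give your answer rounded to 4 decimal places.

Step 0: x=[3.0000 9.0000 13.0000] v=[1.0000 0.0000 0.0000]
Step 1: x=[3.3200 8.9600 13.0000] v=[1.6000 -0.2000 0.0000]
Step 2: x=[3.7328 8.8880 12.9984] v=[2.0640 -0.3600 -0.0080]
Step 3: x=[4.2025 8.7951 12.9924] v=[2.3485 -0.4645 -0.0301]
Step 4: x=[4.6878 8.6943 12.9785] v=[2.4265 -0.5040 -0.0696]
Step 5: x=[5.1458 8.5991 12.9532] v=[2.2902 -0.4762 -0.1264]
Step 6: x=[5.5361 8.5219 12.9138] v=[1.9517 -0.3861 -0.1972]
Max displacement = 1.5361

Answer: 1.5361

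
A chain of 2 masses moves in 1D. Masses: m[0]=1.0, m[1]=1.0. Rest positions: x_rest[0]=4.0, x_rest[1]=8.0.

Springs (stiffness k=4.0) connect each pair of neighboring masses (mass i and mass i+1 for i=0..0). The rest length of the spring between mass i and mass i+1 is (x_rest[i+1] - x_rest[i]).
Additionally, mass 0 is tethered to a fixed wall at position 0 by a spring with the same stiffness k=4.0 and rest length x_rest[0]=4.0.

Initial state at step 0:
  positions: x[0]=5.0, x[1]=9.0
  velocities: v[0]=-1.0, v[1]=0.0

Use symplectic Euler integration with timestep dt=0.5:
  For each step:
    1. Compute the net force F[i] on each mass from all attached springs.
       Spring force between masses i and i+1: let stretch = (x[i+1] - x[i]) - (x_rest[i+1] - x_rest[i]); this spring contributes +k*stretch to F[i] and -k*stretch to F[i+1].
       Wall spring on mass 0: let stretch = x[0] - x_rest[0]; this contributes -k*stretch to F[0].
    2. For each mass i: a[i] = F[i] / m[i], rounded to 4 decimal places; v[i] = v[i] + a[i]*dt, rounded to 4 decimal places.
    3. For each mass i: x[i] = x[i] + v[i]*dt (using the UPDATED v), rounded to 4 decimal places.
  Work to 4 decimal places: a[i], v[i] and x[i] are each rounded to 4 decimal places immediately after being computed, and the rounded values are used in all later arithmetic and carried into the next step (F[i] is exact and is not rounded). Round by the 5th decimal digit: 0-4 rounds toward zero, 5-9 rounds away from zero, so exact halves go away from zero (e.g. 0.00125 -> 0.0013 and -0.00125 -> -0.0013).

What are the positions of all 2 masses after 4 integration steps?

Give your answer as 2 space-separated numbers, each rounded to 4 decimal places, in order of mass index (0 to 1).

Step 0: x=[5.0000 9.0000] v=[-1.0000 0.0000]
Step 1: x=[3.5000 9.0000] v=[-3.0000 0.0000]
Step 2: x=[4.0000 7.5000] v=[1.0000 -3.0000]
Step 3: x=[4.0000 6.5000] v=[0.0000 -2.0000]
Step 4: x=[2.5000 7.0000] v=[-3.0000 1.0000]

Answer: 2.5000 7.0000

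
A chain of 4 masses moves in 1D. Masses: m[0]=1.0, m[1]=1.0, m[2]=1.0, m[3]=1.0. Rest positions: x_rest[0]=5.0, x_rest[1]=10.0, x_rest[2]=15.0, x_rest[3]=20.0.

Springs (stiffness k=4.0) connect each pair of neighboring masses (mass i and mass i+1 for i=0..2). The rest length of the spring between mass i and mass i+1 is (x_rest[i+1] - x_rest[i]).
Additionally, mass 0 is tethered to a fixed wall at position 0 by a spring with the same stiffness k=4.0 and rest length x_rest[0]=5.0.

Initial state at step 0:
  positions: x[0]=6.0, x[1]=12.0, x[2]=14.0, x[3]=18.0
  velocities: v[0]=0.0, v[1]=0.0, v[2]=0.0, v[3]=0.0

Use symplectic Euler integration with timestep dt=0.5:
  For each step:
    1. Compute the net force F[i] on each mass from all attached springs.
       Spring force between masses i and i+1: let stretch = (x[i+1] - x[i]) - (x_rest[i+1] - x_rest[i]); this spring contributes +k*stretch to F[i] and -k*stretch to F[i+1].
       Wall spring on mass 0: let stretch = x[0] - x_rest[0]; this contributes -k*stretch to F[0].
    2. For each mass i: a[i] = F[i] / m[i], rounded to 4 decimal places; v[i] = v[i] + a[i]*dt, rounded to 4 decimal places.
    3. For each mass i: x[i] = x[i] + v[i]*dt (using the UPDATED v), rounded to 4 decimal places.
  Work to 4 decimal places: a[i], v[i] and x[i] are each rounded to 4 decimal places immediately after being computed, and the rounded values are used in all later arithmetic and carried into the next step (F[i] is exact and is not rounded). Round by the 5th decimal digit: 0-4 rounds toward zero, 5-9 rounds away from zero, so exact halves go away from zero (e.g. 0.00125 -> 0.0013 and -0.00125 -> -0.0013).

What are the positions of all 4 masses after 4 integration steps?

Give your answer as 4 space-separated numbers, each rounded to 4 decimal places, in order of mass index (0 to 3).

Step 0: x=[6.0000 12.0000 14.0000 18.0000] v=[0.0000 0.0000 0.0000 0.0000]
Step 1: x=[6.0000 8.0000 16.0000 19.0000] v=[0.0000 -8.0000 4.0000 2.0000]
Step 2: x=[2.0000 10.0000 13.0000 22.0000] v=[-8.0000 4.0000 -6.0000 6.0000]
Step 3: x=[4.0000 7.0000 16.0000 21.0000] v=[4.0000 -6.0000 6.0000 -2.0000]
Step 4: x=[5.0000 10.0000 15.0000 20.0000] v=[2.0000 6.0000 -2.0000 -2.0000]

Answer: 5.0000 10.0000 15.0000 20.0000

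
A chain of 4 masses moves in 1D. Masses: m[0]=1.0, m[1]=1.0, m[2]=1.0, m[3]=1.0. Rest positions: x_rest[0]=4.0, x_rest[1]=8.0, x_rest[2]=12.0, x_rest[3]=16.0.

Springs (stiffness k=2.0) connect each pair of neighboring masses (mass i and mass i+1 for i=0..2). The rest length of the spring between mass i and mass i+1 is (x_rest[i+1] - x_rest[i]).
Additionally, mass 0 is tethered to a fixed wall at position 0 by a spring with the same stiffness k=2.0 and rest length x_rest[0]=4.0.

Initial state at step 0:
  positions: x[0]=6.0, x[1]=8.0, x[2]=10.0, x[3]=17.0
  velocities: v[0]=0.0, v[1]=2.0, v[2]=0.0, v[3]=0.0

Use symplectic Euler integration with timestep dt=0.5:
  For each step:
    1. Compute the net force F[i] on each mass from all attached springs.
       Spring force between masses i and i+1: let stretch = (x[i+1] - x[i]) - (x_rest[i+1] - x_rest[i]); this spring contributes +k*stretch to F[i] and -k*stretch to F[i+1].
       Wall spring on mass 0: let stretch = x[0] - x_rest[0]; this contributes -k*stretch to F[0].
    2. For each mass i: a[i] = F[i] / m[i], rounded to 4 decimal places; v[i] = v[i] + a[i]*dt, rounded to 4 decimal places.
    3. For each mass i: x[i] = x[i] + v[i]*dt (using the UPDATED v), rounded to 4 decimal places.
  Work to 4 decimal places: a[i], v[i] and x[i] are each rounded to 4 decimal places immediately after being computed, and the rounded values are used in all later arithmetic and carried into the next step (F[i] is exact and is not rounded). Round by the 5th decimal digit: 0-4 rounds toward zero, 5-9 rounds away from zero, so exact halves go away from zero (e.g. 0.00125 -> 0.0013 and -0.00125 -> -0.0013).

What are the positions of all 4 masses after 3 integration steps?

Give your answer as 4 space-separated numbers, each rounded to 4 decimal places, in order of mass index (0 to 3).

Step 0: x=[6.0000 8.0000 10.0000 17.0000] v=[0.0000 2.0000 0.0000 0.0000]
Step 1: x=[4.0000 9.0000 12.5000 15.5000] v=[-4.0000 2.0000 5.0000 -3.0000]
Step 2: x=[2.5000 9.2500 14.7500 14.5000] v=[-3.0000 0.5000 4.5000 -2.0000]
Step 3: x=[3.1250 8.8750 14.1250 15.6250] v=[1.2500 -0.7500 -1.2500 2.2500]

Answer: 3.1250 8.8750 14.1250 15.6250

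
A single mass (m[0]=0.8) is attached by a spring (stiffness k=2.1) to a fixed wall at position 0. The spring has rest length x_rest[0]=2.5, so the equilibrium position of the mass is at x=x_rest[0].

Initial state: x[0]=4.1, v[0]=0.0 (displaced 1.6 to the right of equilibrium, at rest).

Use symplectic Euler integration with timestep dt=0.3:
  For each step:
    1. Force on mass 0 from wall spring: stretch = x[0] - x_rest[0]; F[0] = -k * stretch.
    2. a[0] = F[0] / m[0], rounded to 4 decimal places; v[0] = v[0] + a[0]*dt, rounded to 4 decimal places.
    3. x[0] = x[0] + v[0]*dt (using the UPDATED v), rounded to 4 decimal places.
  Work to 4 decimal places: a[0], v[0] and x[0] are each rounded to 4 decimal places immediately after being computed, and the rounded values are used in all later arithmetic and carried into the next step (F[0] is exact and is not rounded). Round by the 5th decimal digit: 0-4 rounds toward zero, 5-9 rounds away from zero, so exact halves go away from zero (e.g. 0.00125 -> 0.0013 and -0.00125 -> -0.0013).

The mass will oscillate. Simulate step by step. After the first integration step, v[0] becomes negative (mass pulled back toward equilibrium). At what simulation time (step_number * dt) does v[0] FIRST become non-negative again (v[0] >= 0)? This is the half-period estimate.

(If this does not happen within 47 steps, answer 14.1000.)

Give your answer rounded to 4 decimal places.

Answer: 2.1000

Derivation:
Step 0: x=[4.1000] v=[0.0000]
Step 1: x=[3.7220] v=[-1.2600]
Step 2: x=[3.0553] v=[-2.2223]
Step 3: x=[2.2574] v=[-2.6596]
Step 4: x=[1.5168] v=[-2.4686]
Step 5: x=[1.0085] v=[-1.6943]
Step 6: x=[0.8526] v=[-0.5197]
Step 7: x=[1.0859] v=[0.7776]
First v>=0 after going negative at step 7, time=2.1000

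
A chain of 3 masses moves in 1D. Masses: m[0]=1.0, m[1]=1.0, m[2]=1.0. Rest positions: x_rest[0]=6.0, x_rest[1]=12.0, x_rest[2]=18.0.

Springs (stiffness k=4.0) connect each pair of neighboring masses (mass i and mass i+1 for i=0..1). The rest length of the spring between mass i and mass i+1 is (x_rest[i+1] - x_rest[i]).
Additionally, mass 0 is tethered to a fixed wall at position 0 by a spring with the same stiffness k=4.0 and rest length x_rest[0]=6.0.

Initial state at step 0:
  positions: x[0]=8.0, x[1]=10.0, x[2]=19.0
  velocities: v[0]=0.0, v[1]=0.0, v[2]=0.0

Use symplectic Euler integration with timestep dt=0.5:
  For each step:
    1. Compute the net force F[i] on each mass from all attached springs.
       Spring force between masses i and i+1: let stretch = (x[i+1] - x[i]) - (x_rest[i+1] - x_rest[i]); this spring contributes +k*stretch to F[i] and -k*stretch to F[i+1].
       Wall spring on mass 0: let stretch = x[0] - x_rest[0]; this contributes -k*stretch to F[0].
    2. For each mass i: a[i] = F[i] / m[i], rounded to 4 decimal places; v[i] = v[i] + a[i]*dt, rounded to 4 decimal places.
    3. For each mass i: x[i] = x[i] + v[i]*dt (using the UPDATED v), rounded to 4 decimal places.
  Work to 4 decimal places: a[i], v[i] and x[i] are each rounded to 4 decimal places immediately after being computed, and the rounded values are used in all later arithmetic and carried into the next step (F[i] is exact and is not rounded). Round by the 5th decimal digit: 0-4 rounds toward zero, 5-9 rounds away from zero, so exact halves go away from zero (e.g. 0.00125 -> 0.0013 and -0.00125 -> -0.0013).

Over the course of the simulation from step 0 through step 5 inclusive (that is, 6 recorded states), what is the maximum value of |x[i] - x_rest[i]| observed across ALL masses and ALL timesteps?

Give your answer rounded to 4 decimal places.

Step 0: x=[8.0000 10.0000 19.0000] v=[0.0000 0.0000 0.0000]
Step 1: x=[2.0000 17.0000 16.0000] v=[-12.0000 14.0000 -6.0000]
Step 2: x=[9.0000 8.0000 20.0000] v=[14.0000 -18.0000 8.0000]
Step 3: x=[6.0000 12.0000 18.0000] v=[-6.0000 8.0000 -4.0000]
Step 4: x=[3.0000 16.0000 16.0000] v=[-6.0000 8.0000 -4.0000]
Step 5: x=[10.0000 7.0000 20.0000] v=[14.0000 -18.0000 8.0000]
Max displacement = 5.0000

Answer: 5.0000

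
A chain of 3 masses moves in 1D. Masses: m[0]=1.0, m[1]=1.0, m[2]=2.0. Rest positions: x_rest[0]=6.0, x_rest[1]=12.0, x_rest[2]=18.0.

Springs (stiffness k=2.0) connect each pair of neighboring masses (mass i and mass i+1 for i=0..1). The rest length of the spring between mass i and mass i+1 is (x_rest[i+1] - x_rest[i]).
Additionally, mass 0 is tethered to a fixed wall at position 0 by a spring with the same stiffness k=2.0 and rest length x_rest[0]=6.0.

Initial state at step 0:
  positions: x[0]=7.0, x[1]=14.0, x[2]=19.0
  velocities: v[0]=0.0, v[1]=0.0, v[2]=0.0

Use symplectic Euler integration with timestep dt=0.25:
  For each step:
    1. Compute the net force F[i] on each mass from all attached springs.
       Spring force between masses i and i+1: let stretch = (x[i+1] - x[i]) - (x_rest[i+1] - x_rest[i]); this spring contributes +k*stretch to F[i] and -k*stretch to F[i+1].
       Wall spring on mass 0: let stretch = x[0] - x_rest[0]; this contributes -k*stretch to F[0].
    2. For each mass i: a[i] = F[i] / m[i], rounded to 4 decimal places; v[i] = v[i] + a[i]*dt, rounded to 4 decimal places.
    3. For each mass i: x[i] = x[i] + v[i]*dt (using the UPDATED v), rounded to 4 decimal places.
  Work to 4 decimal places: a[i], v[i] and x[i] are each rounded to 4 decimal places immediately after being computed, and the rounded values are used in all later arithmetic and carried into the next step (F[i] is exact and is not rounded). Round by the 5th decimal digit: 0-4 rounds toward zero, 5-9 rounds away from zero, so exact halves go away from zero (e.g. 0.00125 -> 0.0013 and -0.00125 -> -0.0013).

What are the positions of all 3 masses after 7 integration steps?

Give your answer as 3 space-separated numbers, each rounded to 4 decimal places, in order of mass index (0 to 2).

Step 0: x=[7.0000 14.0000 19.0000] v=[0.0000 0.0000 0.0000]
Step 1: x=[7.0000 13.7500 19.0625] v=[0.0000 -1.0000 0.2500]
Step 2: x=[6.9688 13.3203 19.1680] v=[-0.1250 -1.7188 0.4219]
Step 3: x=[6.8604 12.8276 19.2830] v=[-0.4337 -1.9707 0.4600]
Step 4: x=[6.6403 12.3960 19.3696] v=[-0.8803 -1.7266 0.3462]
Step 5: x=[6.3097 12.1166 19.3953] v=[-1.3226 -1.1177 0.1028]
Step 6: x=[5.9162 12.0212 19.3411] v=[-1.5740 -0.3818 -0.2169]
Step 7: x=[5.5463 12.0776 19.2044] v=[-1.4796 0.2257 -0.5469]

Answer: 5.5463 12.0776 19.2044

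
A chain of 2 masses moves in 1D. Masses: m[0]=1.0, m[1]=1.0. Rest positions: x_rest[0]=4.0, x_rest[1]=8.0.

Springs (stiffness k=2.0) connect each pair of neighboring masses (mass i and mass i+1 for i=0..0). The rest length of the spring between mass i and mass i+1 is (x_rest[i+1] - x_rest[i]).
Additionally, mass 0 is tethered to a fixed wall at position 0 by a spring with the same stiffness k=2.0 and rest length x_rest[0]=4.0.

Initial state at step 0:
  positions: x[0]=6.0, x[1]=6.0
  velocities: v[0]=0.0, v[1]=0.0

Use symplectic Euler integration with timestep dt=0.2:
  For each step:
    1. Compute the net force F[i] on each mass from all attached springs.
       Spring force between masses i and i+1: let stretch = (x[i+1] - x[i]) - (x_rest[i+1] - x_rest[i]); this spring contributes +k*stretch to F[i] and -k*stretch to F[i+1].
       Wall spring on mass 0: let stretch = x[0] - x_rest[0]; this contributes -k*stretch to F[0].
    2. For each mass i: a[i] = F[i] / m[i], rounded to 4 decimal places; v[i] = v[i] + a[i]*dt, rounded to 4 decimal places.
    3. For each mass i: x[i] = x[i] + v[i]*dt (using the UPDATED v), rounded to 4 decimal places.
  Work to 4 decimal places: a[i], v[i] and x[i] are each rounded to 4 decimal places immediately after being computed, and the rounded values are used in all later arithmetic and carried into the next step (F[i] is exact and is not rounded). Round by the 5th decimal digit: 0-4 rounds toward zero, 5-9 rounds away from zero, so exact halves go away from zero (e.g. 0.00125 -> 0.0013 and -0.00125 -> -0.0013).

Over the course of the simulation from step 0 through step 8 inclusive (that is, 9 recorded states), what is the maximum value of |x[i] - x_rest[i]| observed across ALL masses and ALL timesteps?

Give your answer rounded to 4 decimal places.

Answer: 2.5258

Derivation:
Step 0: x=[6.0000 6.0000] v=[0.0000 0.0000]
Step 1: x=[5.5200 6.3200] v=[-2.4000 1.6000]
Step 2: x=[4.6624 6.8960] v=[-4.2880 2.8800]
Step 3: x=[3.6105 7.6133] v=[-5.2595 3.5866]
Step 4: x=[2.5900 8.3304] v=[-5.1026 3.5855]
Step 5: x=[1.8215 8.9083] v=[-3.8424 2.8893]
Step 6: x=[1.4742 9.2392] v=[-1.7363 1.6546]
Step 7: x=[1.6302 9.2689] v=[0.7800 0.1486]
Step 8: x=[2.2669 9.0075] v=[3.1834 -1.3069]
Max displacement = 2.5258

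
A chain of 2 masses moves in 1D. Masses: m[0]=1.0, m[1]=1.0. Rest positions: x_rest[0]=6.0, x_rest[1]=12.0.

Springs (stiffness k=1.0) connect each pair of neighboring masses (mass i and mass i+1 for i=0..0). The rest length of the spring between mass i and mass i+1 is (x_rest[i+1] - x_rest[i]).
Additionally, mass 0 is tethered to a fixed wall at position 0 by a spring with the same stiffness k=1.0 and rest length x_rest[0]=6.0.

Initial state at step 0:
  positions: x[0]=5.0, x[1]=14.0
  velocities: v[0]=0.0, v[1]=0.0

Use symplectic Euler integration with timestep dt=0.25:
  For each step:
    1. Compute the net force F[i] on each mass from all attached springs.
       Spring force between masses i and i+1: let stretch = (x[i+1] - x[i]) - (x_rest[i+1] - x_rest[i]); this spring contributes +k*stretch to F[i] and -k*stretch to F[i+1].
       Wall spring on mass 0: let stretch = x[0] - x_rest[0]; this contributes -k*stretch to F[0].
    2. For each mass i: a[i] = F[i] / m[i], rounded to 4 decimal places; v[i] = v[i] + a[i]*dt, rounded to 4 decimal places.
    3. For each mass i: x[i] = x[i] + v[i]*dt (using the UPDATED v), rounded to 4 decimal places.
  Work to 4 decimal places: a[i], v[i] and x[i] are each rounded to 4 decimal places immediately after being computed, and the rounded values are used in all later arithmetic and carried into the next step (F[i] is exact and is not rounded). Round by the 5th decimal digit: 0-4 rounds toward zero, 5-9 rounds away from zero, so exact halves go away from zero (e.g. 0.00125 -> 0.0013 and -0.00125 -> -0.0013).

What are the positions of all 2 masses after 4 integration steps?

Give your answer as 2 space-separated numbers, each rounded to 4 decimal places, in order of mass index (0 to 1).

Step 0: x=[5.0000 14.0000] v=[0.0000 0.0000]
Step 1: x=[5.2500 13.8125] v=[1.0000 -0.7500]
Step 2: x=[5.7070 13.4649] v=[1.8281 -1.3906]
Step 3: x=[6.2922 13.0074] v=[2.3408 -1.8301]
Step 4: x=[6.9039 12.5052] v=[2.4466 -2.0089]

Answer: 6.9039 12.5052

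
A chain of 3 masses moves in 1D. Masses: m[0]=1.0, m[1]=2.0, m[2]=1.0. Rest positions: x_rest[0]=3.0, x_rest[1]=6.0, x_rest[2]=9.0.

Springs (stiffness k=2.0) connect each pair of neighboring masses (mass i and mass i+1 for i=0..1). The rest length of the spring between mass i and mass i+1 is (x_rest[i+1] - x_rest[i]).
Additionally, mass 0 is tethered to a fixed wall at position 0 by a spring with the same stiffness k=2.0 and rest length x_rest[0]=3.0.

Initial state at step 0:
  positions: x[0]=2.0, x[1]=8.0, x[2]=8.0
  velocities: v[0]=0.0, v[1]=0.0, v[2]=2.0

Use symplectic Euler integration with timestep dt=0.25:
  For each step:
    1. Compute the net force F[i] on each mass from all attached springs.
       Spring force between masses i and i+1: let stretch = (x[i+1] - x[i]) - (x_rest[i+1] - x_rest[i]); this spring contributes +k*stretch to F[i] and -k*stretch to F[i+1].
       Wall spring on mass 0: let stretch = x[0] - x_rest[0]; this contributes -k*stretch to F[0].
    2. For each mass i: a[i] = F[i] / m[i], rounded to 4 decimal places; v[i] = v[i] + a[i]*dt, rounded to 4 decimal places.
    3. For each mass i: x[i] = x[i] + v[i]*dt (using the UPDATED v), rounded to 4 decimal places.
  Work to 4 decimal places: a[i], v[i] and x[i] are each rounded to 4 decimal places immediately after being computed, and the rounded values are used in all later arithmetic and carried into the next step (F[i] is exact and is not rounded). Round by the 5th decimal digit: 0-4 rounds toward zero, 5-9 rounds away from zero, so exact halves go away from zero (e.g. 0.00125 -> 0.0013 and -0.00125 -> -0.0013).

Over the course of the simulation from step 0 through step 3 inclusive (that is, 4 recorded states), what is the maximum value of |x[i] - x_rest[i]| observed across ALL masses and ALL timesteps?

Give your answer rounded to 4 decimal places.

Step 0: x=[2.0000 8.0000 8.0000] v=[0.0000 0.0000 2.0000]
Step 1: x=[2.5000 7.6250 8.8750] v=[2.0000 -1.5000 3.5000]
Step 2: x=[3.3281 7.0078 9.9688] v=[3.3125 -2.4688 4.3750]
Step 3: x=[4.2002 6.3457 11.0674] v=[3.4883 -2.6485 4.3945]
Max displacement = 2.0674

Answer: 2.0674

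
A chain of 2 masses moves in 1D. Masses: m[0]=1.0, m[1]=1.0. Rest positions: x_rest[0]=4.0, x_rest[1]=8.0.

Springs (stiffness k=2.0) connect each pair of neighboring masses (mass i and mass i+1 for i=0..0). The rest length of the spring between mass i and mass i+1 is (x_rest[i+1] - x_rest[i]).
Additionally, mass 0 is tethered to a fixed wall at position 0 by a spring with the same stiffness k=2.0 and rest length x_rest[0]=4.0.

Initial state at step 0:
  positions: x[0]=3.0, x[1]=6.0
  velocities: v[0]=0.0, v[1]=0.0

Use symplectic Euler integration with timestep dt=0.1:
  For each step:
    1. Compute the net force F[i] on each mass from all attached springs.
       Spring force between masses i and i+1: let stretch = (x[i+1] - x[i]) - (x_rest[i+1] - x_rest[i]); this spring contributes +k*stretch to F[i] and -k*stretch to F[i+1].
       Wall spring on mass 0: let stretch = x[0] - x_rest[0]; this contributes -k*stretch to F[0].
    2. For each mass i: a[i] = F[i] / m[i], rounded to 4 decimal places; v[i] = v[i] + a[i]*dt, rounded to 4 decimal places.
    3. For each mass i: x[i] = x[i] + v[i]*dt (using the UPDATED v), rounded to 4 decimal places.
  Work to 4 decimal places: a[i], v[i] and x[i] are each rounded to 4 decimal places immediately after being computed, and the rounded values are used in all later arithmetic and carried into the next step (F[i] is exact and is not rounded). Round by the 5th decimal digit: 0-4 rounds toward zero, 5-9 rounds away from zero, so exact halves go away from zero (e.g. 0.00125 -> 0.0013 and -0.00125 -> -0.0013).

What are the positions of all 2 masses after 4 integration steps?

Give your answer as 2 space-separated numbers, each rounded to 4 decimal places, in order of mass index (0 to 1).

Step 0: x=[3.0000 6.0000] v=[0.0000 0.0000]
Step 1: x=[3.0000 6.0200] v=[0.0000 0.2000]
Step 2: x=[3.0004 6.0596] v=[0.0040 0.3960]
Step 3: x=[3.0020 6.1180] v=[0.0158 0.5842]
Step 4: x=[3.0059 6.1941] v=[0.0386 0.7610]

Answer: 3.0059 6.1941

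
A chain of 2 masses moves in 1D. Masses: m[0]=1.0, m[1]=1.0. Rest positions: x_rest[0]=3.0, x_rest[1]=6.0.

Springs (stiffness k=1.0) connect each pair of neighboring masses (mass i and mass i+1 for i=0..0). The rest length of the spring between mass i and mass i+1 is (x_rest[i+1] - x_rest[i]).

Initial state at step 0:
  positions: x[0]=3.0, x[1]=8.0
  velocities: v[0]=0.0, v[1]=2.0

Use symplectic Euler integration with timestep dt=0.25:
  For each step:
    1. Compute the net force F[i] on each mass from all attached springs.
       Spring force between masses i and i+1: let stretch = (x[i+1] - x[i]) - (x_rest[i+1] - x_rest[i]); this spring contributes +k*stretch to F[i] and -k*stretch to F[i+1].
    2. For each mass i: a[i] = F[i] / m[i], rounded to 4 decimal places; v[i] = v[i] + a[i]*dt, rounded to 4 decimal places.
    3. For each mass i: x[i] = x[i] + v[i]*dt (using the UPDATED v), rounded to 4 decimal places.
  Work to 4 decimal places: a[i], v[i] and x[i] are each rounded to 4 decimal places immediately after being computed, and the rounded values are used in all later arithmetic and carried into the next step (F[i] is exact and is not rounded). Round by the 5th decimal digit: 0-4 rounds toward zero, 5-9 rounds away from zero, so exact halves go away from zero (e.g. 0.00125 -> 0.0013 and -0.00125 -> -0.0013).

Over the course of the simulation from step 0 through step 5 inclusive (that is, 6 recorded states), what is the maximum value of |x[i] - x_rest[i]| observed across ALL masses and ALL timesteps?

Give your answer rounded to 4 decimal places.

Step 0: x=[3.0000 8.0000] v=[0.0000 2.0000]
Step 1: x=[3.1250 8.3750] v=[0.5000 1.5000]
Step 2: x=[3.3906 8.6094] v=[1.0625 0.9375]
Step 3: x=[3.7949 8.7051] v=[1.6172 0.3828]
Step 4: x=[4.3186 8.6814] v=[2.0948 -0.0948]
Step 5: x=[4.9275 8.5725] v=[2.4355 -0.4355]
Max displacement = 2.7051

Answer: 2.7051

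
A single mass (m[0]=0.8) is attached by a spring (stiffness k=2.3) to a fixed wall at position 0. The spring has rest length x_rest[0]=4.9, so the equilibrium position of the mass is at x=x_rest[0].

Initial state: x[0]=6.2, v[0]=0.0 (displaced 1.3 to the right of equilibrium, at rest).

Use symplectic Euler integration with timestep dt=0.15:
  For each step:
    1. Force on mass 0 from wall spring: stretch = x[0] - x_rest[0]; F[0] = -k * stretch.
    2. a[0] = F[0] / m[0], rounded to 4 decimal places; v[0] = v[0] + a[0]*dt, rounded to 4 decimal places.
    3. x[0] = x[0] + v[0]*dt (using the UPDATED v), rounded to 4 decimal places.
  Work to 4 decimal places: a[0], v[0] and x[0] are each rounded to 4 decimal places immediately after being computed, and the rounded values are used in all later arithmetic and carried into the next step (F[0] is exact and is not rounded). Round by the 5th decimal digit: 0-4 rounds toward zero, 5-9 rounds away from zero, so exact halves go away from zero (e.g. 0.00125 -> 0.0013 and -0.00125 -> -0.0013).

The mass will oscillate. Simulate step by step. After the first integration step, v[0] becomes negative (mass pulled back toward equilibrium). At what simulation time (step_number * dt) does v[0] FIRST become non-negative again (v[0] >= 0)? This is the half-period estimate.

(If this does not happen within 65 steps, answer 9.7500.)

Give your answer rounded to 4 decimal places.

Step 0: x=[6.2000] v=[0.0000]
Step 1: x=[6.1159] v=[-0.5606]
Step 2: x=[5.9532] v=[-1.0850]
Step 3: x=[5.7223] v=[-1.5392]
Step 4: x=[5.4382] v=[-1.8938]
Step 5: x=[5.1193] v=[-2.1259]
Step 6: x=[4.7862] v=[-2.2205]
Step 7: x=[4.4605] v=[-2.1714]
Step 8: x=[4.1632] v=[-1.9819]
Step 9: x=[3.9136] v=[-1.6642]
Step 10: x=[3.7278] v=[-1.2388]
Step 11: x=[3.6178] v=[-0.7333]
Step 12: x=[3.5907] v=[-0.1804]
Step 13: x=[3.6483] v=[0.3842]
First v>=0 after going negative at step 13, time=1.9500

Answer: 1.9500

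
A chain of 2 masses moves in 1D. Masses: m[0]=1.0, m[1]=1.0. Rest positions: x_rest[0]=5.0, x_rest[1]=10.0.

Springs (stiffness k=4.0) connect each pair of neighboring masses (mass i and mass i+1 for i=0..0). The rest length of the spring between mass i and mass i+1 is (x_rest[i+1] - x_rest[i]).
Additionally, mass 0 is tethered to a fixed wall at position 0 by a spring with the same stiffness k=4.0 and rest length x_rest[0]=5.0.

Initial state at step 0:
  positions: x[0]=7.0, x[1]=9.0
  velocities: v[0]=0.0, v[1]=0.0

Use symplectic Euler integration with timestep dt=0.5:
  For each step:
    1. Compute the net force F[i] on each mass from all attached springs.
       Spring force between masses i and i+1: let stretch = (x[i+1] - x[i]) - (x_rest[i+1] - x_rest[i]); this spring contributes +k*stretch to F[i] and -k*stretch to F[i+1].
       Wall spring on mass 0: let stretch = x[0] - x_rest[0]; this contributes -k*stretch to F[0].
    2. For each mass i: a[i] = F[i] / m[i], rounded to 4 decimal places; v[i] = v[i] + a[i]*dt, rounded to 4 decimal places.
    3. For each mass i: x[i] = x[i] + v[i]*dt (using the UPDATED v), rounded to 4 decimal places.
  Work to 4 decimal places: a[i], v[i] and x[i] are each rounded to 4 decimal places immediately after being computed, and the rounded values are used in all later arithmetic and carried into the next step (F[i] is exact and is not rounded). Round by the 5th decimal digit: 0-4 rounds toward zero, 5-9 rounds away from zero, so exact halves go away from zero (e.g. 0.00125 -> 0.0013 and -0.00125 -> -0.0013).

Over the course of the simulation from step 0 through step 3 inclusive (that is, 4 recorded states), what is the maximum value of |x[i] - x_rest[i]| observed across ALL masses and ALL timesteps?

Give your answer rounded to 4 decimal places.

Step 0: x=[7.0000 9.0000] v=[0.0000 0.0000]
Step 1: x=[2.0000 12.0000] v=[-10.0000 6.0000]
Step 2: x=[5.0000 10.0000] v=[6.0000 -4.0000]
Step 3: x=[8.0000 8.0000] v=[6.0000 -4.0000]
Max displacement = 3.0000

Answer: 3.0000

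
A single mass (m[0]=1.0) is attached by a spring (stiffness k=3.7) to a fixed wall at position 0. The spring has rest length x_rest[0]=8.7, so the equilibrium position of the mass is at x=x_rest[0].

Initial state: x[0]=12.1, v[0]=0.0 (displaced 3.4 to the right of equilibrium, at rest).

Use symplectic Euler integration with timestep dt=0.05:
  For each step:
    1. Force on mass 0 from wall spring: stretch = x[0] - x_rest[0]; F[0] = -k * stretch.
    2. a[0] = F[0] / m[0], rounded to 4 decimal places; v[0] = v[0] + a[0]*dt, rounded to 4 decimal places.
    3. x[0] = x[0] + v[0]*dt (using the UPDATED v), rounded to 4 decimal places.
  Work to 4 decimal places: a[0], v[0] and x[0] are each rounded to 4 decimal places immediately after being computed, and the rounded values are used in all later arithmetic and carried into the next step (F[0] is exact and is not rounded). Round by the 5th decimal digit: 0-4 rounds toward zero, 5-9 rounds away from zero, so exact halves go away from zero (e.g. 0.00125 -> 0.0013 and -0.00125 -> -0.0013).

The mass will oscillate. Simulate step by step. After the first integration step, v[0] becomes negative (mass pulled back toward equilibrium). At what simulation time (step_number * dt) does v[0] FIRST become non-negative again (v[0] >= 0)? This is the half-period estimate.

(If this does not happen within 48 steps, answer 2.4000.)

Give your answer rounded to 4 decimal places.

Step 0: x=[12.1000] v=[0.0000]
Step 1: x=[12.0686] v=[-0.6290]
Step 2: x=[12.0060] v=[-1.2522]
Step 3: x=[11.9128] v=[-1.8638]
Step 4: x=[11.7899] v=[-2.4582]
Step 5: x=[11.6384] v=[-3.0298]
Step 6: x=[11.4597] v=[-3.5734]
Step 7: x=[11.2555] v=[-4.0839]
Step 8: x=[11.0277] v=[-4.5567]
Step 9: x=[10.7783] v=[-4.9873]
Step 10: x=[10.5097] v=[-5.3718]
Step 11: x=[10.2244] v=[-5.7066]
Step 12: x=[9.9250] v=[-5.9886]
Step 13: x=[9.6142] v=[-6.2152]
Step 14: x=[9.2950] v=[-6.3843]
Step 15: x=[8.9703] v=[-6.4944]
Step 16: x=[8.6431] v=[-6.5444]
Step 17: x=[8.3164] v=[-6.5339]
Step 18: x=[7.9933] v=[-6.4629]
Step 19: x=[7.6767] v=[-6.3322]
Step 20: x=[7.3696] v=[-6.1429]
Step 21: x=[7.0748] v=[-5.8968]
Step 22: x=[6.7950] v=[-5.5961]
Step 23: x=[6.5328] v=[-5.2437]
Step 24: x=[6.2907] v=[-4.8428]
Step 25: x=[6.0708] v=[-4.3971]
Step 26: x=[5.8753] v=[-3.9107]
Step 27: x=[5.7059] v=[-3.3881]
Step 28: x=[5.5642] v=[-2.8342]
Step 29: x=[5.4515] v=[-2.2541]
Step 30: x=[5.3688] v=[-1.6531]
Step 31: x=[5.3170] v=[-1.0368]
Step 32: x=[5.2965] v=[-0.4109]
Step 33: x=[5.3074] v=[0.2188]
First v>=0 after going negative at step 33, time=1.6500

Answer: 1.6500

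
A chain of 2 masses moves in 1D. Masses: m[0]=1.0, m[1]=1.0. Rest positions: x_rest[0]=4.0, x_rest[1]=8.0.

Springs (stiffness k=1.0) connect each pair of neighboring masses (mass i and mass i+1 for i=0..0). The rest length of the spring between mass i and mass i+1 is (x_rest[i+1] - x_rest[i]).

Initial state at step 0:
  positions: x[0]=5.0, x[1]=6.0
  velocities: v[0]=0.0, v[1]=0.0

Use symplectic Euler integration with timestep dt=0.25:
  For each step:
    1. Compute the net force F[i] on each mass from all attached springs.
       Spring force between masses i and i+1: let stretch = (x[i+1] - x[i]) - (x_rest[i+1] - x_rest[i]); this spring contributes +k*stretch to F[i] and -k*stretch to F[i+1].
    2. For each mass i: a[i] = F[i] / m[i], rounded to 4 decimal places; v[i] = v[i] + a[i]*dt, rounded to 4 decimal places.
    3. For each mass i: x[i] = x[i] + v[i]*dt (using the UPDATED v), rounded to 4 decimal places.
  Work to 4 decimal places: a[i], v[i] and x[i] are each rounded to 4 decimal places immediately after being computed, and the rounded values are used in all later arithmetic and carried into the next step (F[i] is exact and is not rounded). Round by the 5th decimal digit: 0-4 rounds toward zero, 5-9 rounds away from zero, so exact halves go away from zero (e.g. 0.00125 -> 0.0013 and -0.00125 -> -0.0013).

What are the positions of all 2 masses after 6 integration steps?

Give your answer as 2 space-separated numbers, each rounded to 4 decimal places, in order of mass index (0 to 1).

Step 0: x=[5.0000 6.0000] v=[0.0000 0.0000]
Step 1: x=[4.8125 6.1875] v=[-0.7500 0.7500]
Step 2: x=[4.4609 6.5391] v=[-1.4063 1.4063]
Step 3: x=[3.9892 7.0108] v=[-1.8868 1.8868]
Step 4: x=[3.4564 7.5437] v=[-2.1314 2.1314]
Step 5: x=[2.9290 8.0711] v=[-2.1096 2.1096]
Step 6: x=[2.4730 8.5271] v=[-1.8241 1.8241]

Answer: 2.4730 8.5271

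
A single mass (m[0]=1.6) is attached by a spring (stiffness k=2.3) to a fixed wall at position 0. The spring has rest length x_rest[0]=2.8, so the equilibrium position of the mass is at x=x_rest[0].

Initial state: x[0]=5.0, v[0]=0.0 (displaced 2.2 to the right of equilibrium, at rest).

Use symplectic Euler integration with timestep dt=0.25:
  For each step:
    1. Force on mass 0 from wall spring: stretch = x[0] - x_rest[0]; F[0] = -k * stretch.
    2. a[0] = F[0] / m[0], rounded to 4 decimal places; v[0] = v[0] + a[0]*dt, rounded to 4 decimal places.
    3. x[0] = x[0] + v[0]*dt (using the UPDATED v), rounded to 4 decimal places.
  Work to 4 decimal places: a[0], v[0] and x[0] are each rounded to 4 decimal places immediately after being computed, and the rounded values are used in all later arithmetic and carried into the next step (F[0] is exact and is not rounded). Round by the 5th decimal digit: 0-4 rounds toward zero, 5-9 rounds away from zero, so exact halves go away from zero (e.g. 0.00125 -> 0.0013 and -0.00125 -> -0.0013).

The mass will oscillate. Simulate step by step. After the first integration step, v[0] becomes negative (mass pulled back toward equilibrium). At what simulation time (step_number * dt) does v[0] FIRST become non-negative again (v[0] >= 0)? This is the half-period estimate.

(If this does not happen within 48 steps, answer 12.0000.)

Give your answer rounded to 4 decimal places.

Answer: 2.7500

Derivation:
Step 0: x=[5.0000] v=[0.0000]
Step 1: x=[4.8024] v=[-0.7906]
Step 2: x=[4.4249] v=[-1.5102]
Step 3: x=[3.9014] v=[-2.0942]
Step 4: x=[3.2789] v=[-2.4900]
Step 5: x=[2.6134] v=[-2.6621]
Step 6: x=[1.9646] v=[-2.5951]
Step 7: x=[1.3909] v=[-2.2949]
Step 8: x=[0.9438] v=[-1.7885]
Step 9: x=[0.6635] v=[-1.1214]
Step 10: x=[0.5751] v=[-0.3536]
Step 11: x=[0.6866] v=[0.4460]
First v>=0 after going negative at step 11, time=2.7500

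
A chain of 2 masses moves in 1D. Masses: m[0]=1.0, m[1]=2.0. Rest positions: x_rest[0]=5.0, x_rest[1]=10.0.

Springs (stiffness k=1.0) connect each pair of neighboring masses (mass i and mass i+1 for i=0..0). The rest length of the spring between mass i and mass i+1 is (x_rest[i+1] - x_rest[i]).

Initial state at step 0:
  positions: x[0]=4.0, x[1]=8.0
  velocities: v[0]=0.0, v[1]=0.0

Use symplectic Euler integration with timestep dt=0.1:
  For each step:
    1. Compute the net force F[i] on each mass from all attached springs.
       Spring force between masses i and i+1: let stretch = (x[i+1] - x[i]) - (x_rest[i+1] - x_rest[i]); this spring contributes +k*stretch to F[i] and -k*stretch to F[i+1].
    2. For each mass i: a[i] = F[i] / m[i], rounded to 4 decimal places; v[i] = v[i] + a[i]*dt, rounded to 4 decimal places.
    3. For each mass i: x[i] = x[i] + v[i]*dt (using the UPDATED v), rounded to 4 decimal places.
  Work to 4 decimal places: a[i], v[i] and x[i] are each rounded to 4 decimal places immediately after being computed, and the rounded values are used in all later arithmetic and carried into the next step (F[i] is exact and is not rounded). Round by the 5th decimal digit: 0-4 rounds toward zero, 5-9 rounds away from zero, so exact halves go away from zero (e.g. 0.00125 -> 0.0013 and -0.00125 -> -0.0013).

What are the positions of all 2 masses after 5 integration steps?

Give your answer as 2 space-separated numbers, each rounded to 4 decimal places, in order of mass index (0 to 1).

Step 0: x=[4.0000 8.0000] v=[0.0000 0.0000]
Step 1: x=[3.9900 8.0050] v=[-0.1000 0.0500]
Step 2: x=[3.9702 8.0149] v=[-0.1985 0.0993]
Step 3: x=[3.9408 8.0296] v=[-0.2940 0.1471]
Step 4: x=[3.9023 8.0489] v=[-0.3851 0.1927]
Step 5: x=[3.8553 8.0724] v=[-0.4704 0.2354]

Answer: 3.8553 8.0724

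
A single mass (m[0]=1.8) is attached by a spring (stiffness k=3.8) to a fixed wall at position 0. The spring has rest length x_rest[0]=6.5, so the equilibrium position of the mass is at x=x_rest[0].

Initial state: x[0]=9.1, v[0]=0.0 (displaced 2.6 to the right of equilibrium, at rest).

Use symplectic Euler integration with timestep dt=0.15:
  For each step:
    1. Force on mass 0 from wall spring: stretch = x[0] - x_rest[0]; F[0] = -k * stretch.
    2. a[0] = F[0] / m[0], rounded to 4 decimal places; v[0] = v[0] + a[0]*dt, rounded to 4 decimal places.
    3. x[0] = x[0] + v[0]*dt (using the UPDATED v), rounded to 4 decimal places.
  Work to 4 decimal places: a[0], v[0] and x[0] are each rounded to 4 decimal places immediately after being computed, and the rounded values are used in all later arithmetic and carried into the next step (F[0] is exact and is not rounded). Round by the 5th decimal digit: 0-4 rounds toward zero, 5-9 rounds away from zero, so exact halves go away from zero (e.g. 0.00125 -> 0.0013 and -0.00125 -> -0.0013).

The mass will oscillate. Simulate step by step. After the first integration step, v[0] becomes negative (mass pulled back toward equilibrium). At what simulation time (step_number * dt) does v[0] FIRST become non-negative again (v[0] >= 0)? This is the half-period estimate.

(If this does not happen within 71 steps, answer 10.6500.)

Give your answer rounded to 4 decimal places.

Answer: 2.2500

Derivation:
Step 0: x=[9.1000] v=[0.0000]
Step 1: x=[8.9765] v=[-0.8233]
Step 2: x=[8.7354] v=[-1.6075]
Step 3: x=[8.3881] v=[-2.3154]
Step 4: x=[7.9511] v=[-2.9133]
Step 5: x=[7.4452] v=[-3.3728]
Step 6: x=[6.8944] v=[-3.6721]
Step 7: x=[6.3249] v=[-3.7970]
Step 8: x=[5.7637] v=[-3.7415]
Step 9: x=[5.2375] v=[-3.5083]
Step 10: x=[4.7712] v=[-3.1085]
Step 11: x=[4.3871] v=[-2.5610]
Step 12: x=[4.1033] v=[-1.8919]
Step 13: x=[3.9334] v=[-1.1329]
Step 14: x=[3.8854] v=[-0.3201]
Step 15: x=[3.9616] v=[0.5079]
First v>=0 after going negative at step 15, time=2.2500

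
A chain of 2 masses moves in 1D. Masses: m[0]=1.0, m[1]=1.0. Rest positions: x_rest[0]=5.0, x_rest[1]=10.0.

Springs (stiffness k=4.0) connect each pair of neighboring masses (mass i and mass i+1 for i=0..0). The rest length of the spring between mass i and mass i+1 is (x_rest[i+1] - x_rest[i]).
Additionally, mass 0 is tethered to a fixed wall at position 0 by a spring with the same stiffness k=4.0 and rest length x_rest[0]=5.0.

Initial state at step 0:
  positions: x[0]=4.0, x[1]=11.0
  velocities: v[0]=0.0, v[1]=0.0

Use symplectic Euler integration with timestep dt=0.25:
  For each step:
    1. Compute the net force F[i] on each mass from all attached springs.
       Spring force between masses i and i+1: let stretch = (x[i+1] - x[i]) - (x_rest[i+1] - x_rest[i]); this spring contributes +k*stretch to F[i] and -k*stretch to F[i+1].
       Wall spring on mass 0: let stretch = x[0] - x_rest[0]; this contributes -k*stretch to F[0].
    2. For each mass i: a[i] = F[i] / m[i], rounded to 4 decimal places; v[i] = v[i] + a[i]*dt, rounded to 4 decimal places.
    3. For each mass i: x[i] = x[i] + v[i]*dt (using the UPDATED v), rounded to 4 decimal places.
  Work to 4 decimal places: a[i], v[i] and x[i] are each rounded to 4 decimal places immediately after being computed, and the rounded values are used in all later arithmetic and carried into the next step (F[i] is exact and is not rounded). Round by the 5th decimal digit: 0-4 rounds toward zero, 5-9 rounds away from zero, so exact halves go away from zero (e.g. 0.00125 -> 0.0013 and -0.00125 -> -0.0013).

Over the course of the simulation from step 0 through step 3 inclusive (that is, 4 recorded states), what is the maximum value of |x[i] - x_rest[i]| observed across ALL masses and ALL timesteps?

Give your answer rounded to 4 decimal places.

Step 0: x=[4.0000 11.0000] v=[0.0000 0.0000]
Step 1: x=[4.7500 10.5000] v=[3.0000 -2.0000]
Step 2: x=[5.7500 9.8125] v=[4.0000 -2.7500]
Step 3: x=[6.3281 9.3594] v=[2.3125 -1.8125]
Max displacement = 1.3281

Answer: 1.3281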